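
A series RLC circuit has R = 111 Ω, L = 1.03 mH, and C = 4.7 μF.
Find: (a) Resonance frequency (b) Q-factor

Step 1 — Resonance condition Im(Z)=0 gives ω₀ = 1/√(LC).
Step 2 — ω₀ = 1/√(0.00103·4.7e-06) = 1.437e+04 rad/s.
Step 3 — f₀ = ω₀/(2π) = 2287 Hz.
Step 4 — Series Q: Q = ω₀L/R = 1.437e+04·0.00103/111 = 0.1334.

(a) f₀ = 2287 Hz  (b) Q = 0.1334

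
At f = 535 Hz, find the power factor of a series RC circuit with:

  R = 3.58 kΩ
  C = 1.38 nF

Step 1 — Angular frequency: ω = 2π·f = 2π·535 = 3362 rad/s.
Step 2 — Component impedances:
  R: Z = R = 3580 Ω
  C: Z = 1/(jωC) = -j/(ω·C) = 0 - j2.156e+05 Ω
Step 3 — Series combination: Z_total = R + C = 3580 - j2.156e+05 Ω = 2.156e+05∠-89.0° Ω.
Step 4 — Power factor: PF = cos(φ) = Re(Z)/|Z| = 3580/2.156e+05 = 0.0166.
Step 5 — Type: Im(Z) = -2.156e+05 ⇒ leading (phase φ = -89.0°).

PF = 0.0166 (leading, φ = -89.0°)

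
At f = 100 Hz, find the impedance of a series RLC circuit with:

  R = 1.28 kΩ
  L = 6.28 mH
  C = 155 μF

Step 1 — Angular frequency: ω = 2π·f = 2π·100 = 628.3 rad/s.
Step 2 — Component impedances:
  R: Z = R = 1280 Ω
  L: Z = jωL = j·628.3·0.00628 = 0 + j3.946 Ω
  C: Z = 1/(jωC) = -j/(ω·C) = 0 - j10.27 Ω
Step 3 — Series combination: Z_total = R + L + C = 1280 - j6.322 Ω = 1280∠-0.3° Ω.

Z = 1280 - j6.322 Ω = 1280∠-0.3° Ω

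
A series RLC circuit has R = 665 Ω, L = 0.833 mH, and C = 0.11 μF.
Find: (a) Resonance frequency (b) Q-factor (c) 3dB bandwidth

Step 1 — Resonance: ω₀ = 1/√(LC) = 1/√(0.000833·1.1e-07) = 1.045e+05 rad/s.
Step 2 — f₀ = ω₀/(2π) = 1.663e+04 Hz.
Step 3 — Series Q: Q = ω₀L/R = 1.045e+05·0.000833/665 = 0.1309.
Step 4 — Bandwidth: Δω = ω₀/Q = 7.983e+05 rad/s; BW = Δω/(2π) = 1.271e+05 Hz.

(a) f₀ = 1.663e+04 Hz  (b) Q = 0.1309  (c) BW = 1.271e+05 Hz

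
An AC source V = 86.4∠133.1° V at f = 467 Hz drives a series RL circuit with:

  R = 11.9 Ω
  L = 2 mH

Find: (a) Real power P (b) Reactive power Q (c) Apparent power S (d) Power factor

Step 1 — Angular frequency: ω = 2π·f = 2π·467 = 2934 rad/s.
Step 2 — Component impedances:
  R: Z = R = 11.9 Ω
  L: Z = jωL = j·2934·0.002 = 0 + j5.868 Ω
Step 3 — Series combination: Z_total = R + L = 11.9 + j5.868 Ω = 13.27∠26.3° Ω.
Step 4 — Source phasor: V = 86.4∠133.1° V = -59.03 + j63.09 V.
Step 5 — Current: I = V / Z = -1.888 + j6.232 A = 6.512∠106.8° A.
Step 6 — Complex power: S = V·I* = 504.6 + j248.8 VA.
Step 7 — Real power: P = Re(S) = 504.6 W.
Step 8 — Reactive power: Q = Im(S) = 248.8 VAR.
Step 9 — Apparent power: |S| = 562.6 VA.
Step 10 — Power factor: PF = P/|S| = 0.8969 (lagging).

(a) P = 504.6 W  (b) Q = 248.8 VAR  (c) S = 562.6 VA  (d) PF = 0.8969 (lagging)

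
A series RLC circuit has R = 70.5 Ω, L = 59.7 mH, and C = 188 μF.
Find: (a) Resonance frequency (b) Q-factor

Step 1 — Resonance condition Im(Z)=0 gives ω₀ = 1/√(LC).
Step 2 — ω₀ = 1/√(0.0597·0.000188) = 298.5 rad/s.
Step 3 — f₀ = ω₀/(2π) = 47.51 Hz.
Step 4 — Series Q: Q = ω₀L/R = 298.5·0.0597/70.5 = 0.2528.

(a) f₀ = 47.51 Hz  (b) Q = 0.2528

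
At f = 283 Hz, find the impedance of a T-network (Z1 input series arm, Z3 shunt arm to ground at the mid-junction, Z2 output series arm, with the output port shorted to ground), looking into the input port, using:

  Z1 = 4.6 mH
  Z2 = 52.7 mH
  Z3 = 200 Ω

Step 1 — Angular frequency: ω = 2π·f = 2π·283 = 1778 rad/s.
Step 2 — Component impedances:
  Z1: Z = jωL = j·1778·0.0046 = 0 + j8.179 Ω
  Z2: Z = jωL = j·1778·0.0527 = 0 + j93.71 Ω
  Z3: Z = R = 200 Ω
Step 3 — With the output port shorted to ground, the output series arm Z2 runs from the junction to ground; the shunt arm Z3 also runs from the junction to ground. They appear in parallel: Z3 || Z2 = 36 + j76.84 Ω.
Step 4 — Series with input arm Z1: Z_in = Z1 + (Z3 || Z2) = 36 + j85.02 Ω = 92.33∠67.0° Ω.

Z = 36 + j85.02 Ω = 92.33∠67.0° Ω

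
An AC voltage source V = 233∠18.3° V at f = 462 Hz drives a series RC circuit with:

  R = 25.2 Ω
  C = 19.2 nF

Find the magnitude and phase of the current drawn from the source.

Step 1 — Angular frequency: ω = 2π·f = 2π·462 = 2903 rad/s.
Step 2 — Component impedances:
  R: Z = R = 25.2 Ω
  C: Z = 1/(jωC) = -j/(ω·C) = 0 - j1.794e+04 Ω
Step 3 — Series combination: Z_total = R + C = 25.2 - j1.794e+04 Ω = 1.794e+04∠-89.9° Ω.
Step 4 — Source phasor: V = 233∠18.3° V = 221.2 + j73.16 V.
Step 5 — Ohm's law: I = V / Z_total = (221.2 + j73.16) / (25.2 - j1.794e+04) = -0.00406 + j0.01234 A.
Step 6 — Convert to polar: |I| = 0.01299 A, ∠I = 108.2°.

I = 0.01299∠108.2° A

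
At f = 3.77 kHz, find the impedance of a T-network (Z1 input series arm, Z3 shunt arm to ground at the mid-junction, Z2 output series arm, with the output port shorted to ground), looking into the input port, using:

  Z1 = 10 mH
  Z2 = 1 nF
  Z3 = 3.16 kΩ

Step 1 — Angular frequency: ω = 2π·f = 2π·3770 = 2.369e+04 rad/s.
Step 2 — Component impedances:
  Z1: Z = jωL = j·2.369e+04·0.01 = 0 + j236.9 Ω
  Z2: Z = 1/(jωC) = -j/(ω·C) = 0 - j4.222e+04 Ω
  Z3: Z = R = 3160 Ω
Step 3 — With the output port shorted to ground, the output series arm Z2 runs from the junction to ground; the shunt arm Z3 also runs from the junction to ground. They appear in parallel: Z3 || Z2 = 3142 - j235.2 Ω.
Step 4 — Series with input arm Z1: Z_in = Z1 + (Z3 || Z2) = 3142 + j1.659 Ω = 3142∠0.0° Ω.

Z = 3142 + j1.659 Ω = 3142∠0.0° Ω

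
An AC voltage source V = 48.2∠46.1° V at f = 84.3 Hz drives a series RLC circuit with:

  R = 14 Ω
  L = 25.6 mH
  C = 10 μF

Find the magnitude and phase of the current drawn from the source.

Step 1 — Angular frequency: ω = 2π·f = 2π·84.3 = 529.7 rad/s.
Step 2 — Component impedances:
  R: Z = R = 14 Ω
  L: Z = jωL = j·529.7·0.0256 = 0 + j13.56 Ω
  C: Z = 1/(jωC) = -j/(ω·C) = 0 - j188.8 Ω
Step 3 — Series combination: Z_total = R + L + C = 14 - j175.2 Ω = 175.8∠-85.4° Ω.
Step 4 — Source phasor: V = 48.2∠46.1° V = 33.42 + j34.73 V.
Step 5 — Ohm's law: I = V / Z_total = (33.42 + j34.73) / (14 - j175.2) = -0.1818 + j0.2052 A.
Step 6 — Convert to polar: |I| = 0.2742 A, ∠I = 131.5°.

I = 0.2742∠131.5° A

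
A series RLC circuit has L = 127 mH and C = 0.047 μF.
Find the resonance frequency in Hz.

Step 1 — Resonance condition Im(Z)=0 gives ω₀ = 1/√(LC).
Step 2 — ω₀ = 1/√(0.127·4.7e-08) = 1.294e+04 rad/s.
Step 3 — f₀ = ω₀/(2π) = 2060 Hz.

f₀ = 2060 Hz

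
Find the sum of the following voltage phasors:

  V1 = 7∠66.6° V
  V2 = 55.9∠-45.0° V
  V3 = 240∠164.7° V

Step 1 — Convert each phasor to rectangular form:
  V1 = 7·(cos(66.6°) + j·sin(66.6°)) = 2.78 + j6.424 V
  V2 = 55.9·(cos(-45.0°) + j·sin(-45.0°)) = 39.53 - j39.53 V
  V3 = 240·(cos(164.7°) + j·sin(164.7°)) = -231.5 + j63.33 V
Step 2 — Sum components: V_total = -189.2 + j30.23 V.
Step 3 — Convert to polar: |V_total| = 191.6 V, ∠V_total = 170.9°.

V_total = 191.6∠170.9° V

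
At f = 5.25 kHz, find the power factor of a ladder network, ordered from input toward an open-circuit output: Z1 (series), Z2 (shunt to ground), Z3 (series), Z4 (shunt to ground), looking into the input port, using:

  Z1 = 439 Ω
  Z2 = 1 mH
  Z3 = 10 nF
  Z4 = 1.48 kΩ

Step 1 — Angular frequency: ω = 2π·f = 2π·5250 = 3.299e+04 rad/s.
Step 2 — Component impedances:
  Z1: Z = R = 439 Ω
  Z2: Z = jωL = j·3.299e+04·0.001 = 0 + j32.99 Ω
  Z3: Z = 1/(jωC) = -j/(ω·C) = 0 - j3032 Ω
  Z4: Z = R = 1480 Ω
Step 3 — Ladder network (open output): work backward from the far end, alternating series and parallel combinations. Z_in = 439.1 + j33.28 Ω = 440.4∠4.3° Ω.
Step 4 — Power factor: PF = cos(φ) = Re(Z)/|Z| = 439.14/440.4 = 0.9971.
Step 5 — Type: Im(Z) = 33.28 ⇒ lagging (phase φ = 4.3°).

PF = 0.9971 (lagging, φ = 4.3°)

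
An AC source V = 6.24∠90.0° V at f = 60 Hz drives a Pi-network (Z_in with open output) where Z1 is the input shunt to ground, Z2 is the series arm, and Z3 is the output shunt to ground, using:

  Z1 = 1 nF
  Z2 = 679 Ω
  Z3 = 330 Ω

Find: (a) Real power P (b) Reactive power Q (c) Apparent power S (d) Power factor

Step 1 — Angular frequency: ω = 2π·f = 2π·60 = 377 rad/s.
Step 2 — Component impedances:
  Z1: Z = 1/(jωC) = -j/(ω·C) = 0 - j2.653e+06 Ω
  Z2: Z = R = 679 Ω
  Z3: Z = R = 330 Ω
Step 3 — With open output, the series arm Z2 and the output shunt Z3 appear in series to ground: Z2 + Z3 = 1009 Ω.
Step 4 — Parallel with input shunt Z1: Z_in = Z1 || (Z2 + Z3) = 1009 - j0.3838 Ω = 1009∠-0.0° Ω.
Step 5 — Source phasor: V = 6.24∠90.0° V = 0 + j6.24 V.
Step 6 — Current: I = V / Z = -2.352e-06 + j0.006184 A = 0.006184∠90.0° A.
Step 7 — Complex power: S = V·I* = 0.03859 - j1.468e-05 VA.
Step 8 — Real power: P = Re(S) = 0.03859 W.
Step 9 — Reactive power: Q = Im(S) = -1.468e-05 VAR.
Step 10 — Apparent power: |S| = 0.03859 VA.
Step 11 — Power factor: PF = P/|S| = 1 (leading).

(a) P = 0.03859 W  (b) Q = -1.468e-05 VAR  (c) S = 0.03859 VA  (d) PF = 1 (leading)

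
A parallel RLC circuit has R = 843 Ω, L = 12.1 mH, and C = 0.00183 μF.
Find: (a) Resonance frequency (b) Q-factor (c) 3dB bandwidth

Step 1 — Resonance: ω₀ = 1/√(LC) = 1/√(0.0121·1.83e-09) = 2.125e+05 rad/s.
Step 2 — f₀ = ω₀/(2π) = 3.382e+04 Hz.
Step 3 — Parallel Q: Q = R/(ω₀L) = 843/(2.125e+05·0.0121) = 0.3278.
Step 4 — Bandwidth: Δω = ω₀/Q = 6.482e+05 rad/s; BW = Δω/(2π) = 1.032e+05 Hz.

(a) f₀ = 3.382e+04 Hz  (b) Q = 0.3278  (c) BW = 1.032e+05 Hz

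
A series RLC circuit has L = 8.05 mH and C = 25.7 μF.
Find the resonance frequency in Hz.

Step 1 — Resonance condition Im(Z)=0 gives ω₀ = 1/√(LC).
Step 2 — ω₀ = 1/√(0.00805·2.57e-05) = 2199 rad/s.
Step 3 — f₀ = ω₀/(2π) = 349.9 Hz.

f₀ = 349.9 Hz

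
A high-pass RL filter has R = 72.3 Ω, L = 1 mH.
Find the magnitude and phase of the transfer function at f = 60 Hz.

Step 1 — Angular frequency: ω = 2π·60 = 377 rad/s.
Step 2 — Transfer function: H(jω) = jωL/(R + jωL).
Step 3 — Numerator jωL = j·0.377; denominator R + jωL = 72.3 + j0.377.
Step 4 — H = 2.719e-05 + j0.005214.
Step 5 — Magnitude: |H| = 0.005214 (-45.7 dB); phase: φ = 89.7°.

|H| = 0.005214 (-45.7 dB), φ = 89.7°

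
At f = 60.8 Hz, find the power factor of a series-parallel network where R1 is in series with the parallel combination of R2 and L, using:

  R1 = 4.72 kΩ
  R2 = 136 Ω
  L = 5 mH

Step 1 — Angular frequency: ω = 2π·f = 2π·60.8 = 382 rad/s.
Step 2 — Component impedances:
  R1: Z = R = 4720 Ω
  R2: Z = R = 136 Ω
  L: Z = jωL = j·382·0.005 = 0 + j1.91 Ω
Step 3 — Parallel branch: R2 || L = 1/(1/R2 + 1/L) = 0.02682 + j1.91 Ω.
Step 4 — Series with R1: Z_total = R1 + (R2 || L) = 4720 + j1.91 Ω = 4720∠0.0° Ω.
Step 5 — Power factor: PF = cos(φ) = Re(Z)/|Z| = 4720/4720 = 1.
Step 6 — Type: Im(Z) = 1.91 ⇒ lagging (phase φ = 0.0°).

PF = 1 (lagging, φ = 0.0°)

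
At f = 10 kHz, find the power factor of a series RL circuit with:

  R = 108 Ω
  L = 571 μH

Step 1 — Angular frequency: ω = 2π·f = 2π·1e+04 = 6.283e+04 rad/s.
Step 2 — Component impedances:
  R: Z = R = 108 Ω
  L: Z = jωL = j·6.283e+04·0.000571 = 0 + j35.88 Ω
Step 3 — Series combination: Z_total = R + L = 108 + j35.88 Ω = 113.8∠18.4° Ω.
Step 4 — Power factor: PF = cos(φ) = Re(Z)/|Z| = 108/113.8 = 0.949.
Step 5 — Type: Im(Z) = 35.88 ⇒ lagging (phase φ = 18.4°).

PF = 0.949 (lagging, φ = 18.4°)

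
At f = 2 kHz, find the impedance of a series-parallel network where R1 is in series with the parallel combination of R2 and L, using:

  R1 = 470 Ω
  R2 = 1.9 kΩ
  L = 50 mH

Step 1 — Angular frequency: ω = 2π·f = 2π·2000 = 1.257e+04 rad/s.
Step 2 — Component impedances:
  R1: Z = R = 470 Ω
  R2: Z = R = 1900 Ω
  L: Z = jωL = j·1.257e+04·0.05 = 0 + j628.3 Ω
Step 3 — Parallel branch: R2 || L = 1/(1/R2 + 1/L) = 187.3 + j566.4 Ω.
Step 4 — Series with R1: Z_total = R1 + (R2 || L) = 657.3 + j566.4 Ω = 867.7∠40.8° Ω.

Z = 657.3 + j566.4 Ω = 867.7∠40.8° Ω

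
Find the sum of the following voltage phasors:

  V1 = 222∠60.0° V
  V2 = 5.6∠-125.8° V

Step 1 — Convert each phasor to rectangular form:
  V1 = 222·(cos(60.0°) + j·sin(60.0°)) = 111 + j192.3 V
  V2 = 5.6·(cos(-125.8°) + j·sin(-125.8°)) = -3.276 - j4.542 V
Step 2 — Sum components: V_total = 107.7 + j187.7 V.
Step 3 — Convert to polar: |V_total| = 216.4 V, ∠V_total = 60.1°.

V_total = 216.4∠60.1° V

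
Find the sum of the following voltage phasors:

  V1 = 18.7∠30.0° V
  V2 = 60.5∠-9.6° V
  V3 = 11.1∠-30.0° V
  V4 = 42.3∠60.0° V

Step 1 — Convert each phasor to rectangular form:
  V1 = 18.7·(cos(30.0°) + j·sin(30.0°)) = 16.19 + j9.35 V
  V2 = 60.5·(cos(-9.6°) + j·sin(-9.6°)) = 59.65 - j10.09 V
  V3 = 11.1·(cos(-30.0°) + j·sin(-30.0°)) = 9.613 - j5.55 V
  V4 = 42.3·(cos(60.0°) + j·sin(60.0°)) = 21.15 + j36.63 V
Step 2 — Sum components: V_total = 106.6 + j30.34 V.
Step 3 — Convert to polar: |V_total| = 110.8 V, ∠V_total = 15.9°.

V_total = 110.8∠15.9° V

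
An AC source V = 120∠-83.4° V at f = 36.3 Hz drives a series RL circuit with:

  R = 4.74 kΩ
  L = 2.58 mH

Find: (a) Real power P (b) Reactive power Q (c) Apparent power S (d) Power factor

Step 1 — Angular frequency: ω = 2π·f = 2π·36.3 = 228.1 rad/s.
Step 2 — Component impedances:
  R: Z = R = 4740 Ω
  L: Z = jωL = j·228.1·0.00258 = 0 + j0.5884 Ω
Step 3 — Series combination: Z_total = R + L = 4740 + j0.5884 Ω = 4740∠0.0° Ω.
Step 4 — Source phasor: V = 120∠-83.4° V = 13.79 - j119.2 V.
Step 5 — Current: I = V / Z = 0.002907 - j0.02515 A = 0.02532∠-83.4° A.
Step 6 — Complex power: S = V·I* = 3.038 + j0.0003771 VA.
Step 7 — Real power: P = Re(S) = 3.038 W.
Step 8 — Reactive power: Q = Im(S) = 0.0003771 VAR.
Step 9 — Apparent power: |S| = 3.038 VA.
Step 10 — Power factor: PF = P/|S| = 1 (lagging).

(a) P = 3.038 W  (b) Q = 0.0003771 VAR  (c) S = 3.038 VA  (d) PF = 1 (lagging)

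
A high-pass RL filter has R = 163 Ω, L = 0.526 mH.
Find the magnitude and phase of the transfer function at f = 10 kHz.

Step 1 — Angular frequency: ω = 2π·1e+04 = 6.283e+04 rad/s.
Step 2 — Transfer function: H(jω) = jωL/(R + jωL).
Step 3 — Numerator jωL = j·33.05; denominator R + jωL = 163 + j33.05.
Step 4 — H = 0.03949 + j0.1948.
Step 5 — Magnitude: |H| = 0.1987 (-14.0 dB); phase: φ = 78.5°.

|H| = 0.1987 (-14.0 dB), φ = 78.5°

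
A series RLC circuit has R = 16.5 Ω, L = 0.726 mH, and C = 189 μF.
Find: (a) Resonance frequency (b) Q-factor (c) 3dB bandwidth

Step 1 — Resonance: ω₀ = 1/√(LC) = 1/√(0.000726·0.000189) = 2700 rad/s.
Step 2 — f₀ = ω₀/(2π) = 429.7 Hz.
Step 3 — Series Q: Q = ω₀L/R = 2700·0.000726/16.5 = 0.1188.
Step 4 — Bandwidth: Δω = ω₀/Q = 2.273e+04 rad/s; BW = Δω/(2π) = 3617 Hz.

(a) f₀ = 429.7 Hz  (b) Q = 0.1188  (c) BW = 3617 Hz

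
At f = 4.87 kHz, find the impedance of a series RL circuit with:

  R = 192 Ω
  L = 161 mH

Step 1 — Angular frequency: ω = 2π·f = 2π·4870 = 3.06e+04 rad/s.
Step 2 — Component impedances:
  R: Z = R = 192 Ω
  L: Z = jωL = j·3.06e+04·0.161 = 0 + j4926 Ω
Step 3 — Series combination: Z_total = R + L = 192 + j4926 Ω = 4930∠87.8° Ω.

Z = 192 + j4926 Ω = 4930∠87.8° Ω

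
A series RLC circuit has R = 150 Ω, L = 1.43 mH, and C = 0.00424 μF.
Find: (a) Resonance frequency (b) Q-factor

Step 1 — Resonance condition Im(Z)=0 gives ω₀ = 1/√(LC).
Step 2 — ω₀ = 1/√(0.00143·4.24e-09) = 4.061e+05 rad/s.
Step 3 — f₀ = ω₀/(2π) = 6.464e+04 Hz.
Step 4 — Series Q: Q = ω₀L/R = 4.061e+05·0.00143/150 = 3.872.

(a) f₀ = 6.464e+04 Hz  (b) Q = 3.872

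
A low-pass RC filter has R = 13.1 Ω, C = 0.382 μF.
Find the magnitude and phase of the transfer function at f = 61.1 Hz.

Step 1 — Angular frequency: ω = 2π·61.1 = 383.9 rad/s.
Step 2 — Transfer function: H(jω) = 1/(1 + jωRC).
Step 3 — Denominator: 1 + jωRC = 1 + j·383.9·13.1·3.82e-07 = 1 + j0.001921.
Step 4 — H = 1 - j0.001921.
Step 5 — Magnitude: |H| = 1 (-0.0 dB); phase: φ = -0.1°.

|H| = 1 (-0.0 dB), φ = -0.1°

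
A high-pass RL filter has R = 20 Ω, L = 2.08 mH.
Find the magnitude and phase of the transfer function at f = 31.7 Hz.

Step 1 — Angular frequency: ω = 2π·31.7 = 199.2 rad/s.
Step 2 — Transfer function: H(jω) = jωL/(R + jωL).
Step 3 — Numerator jωL = j·0.4143; denominator R + jωL = 20 + j0.4143.
Step 4 — H = 0.0004289 + j0.02071.
Step 5 — Magnitude: |H| = 0.02071 (-33.7 dB); phase: φ = 88.8°.

|H| = 0.02071 (-33.7 dB), φ = 88.8°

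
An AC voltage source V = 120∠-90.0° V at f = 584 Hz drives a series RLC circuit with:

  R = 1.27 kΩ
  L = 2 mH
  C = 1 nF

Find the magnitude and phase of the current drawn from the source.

Step 1 — Angular frequency: ω = 2π·f = 2π·584 = 3669 rad/s.
Step 2 — Component impedances:
  R: Z = R = 1270 Ω
  L: Z = jωL = j·3669·0.002 = 0 + j7.339 Ω
  C: Z = 1/(jωC) = -j/(ω·C) = 0 - j2.725e+05 Ω
Step 3 — Series combination: Z_total = R + L + C = 1270 - j2.725e+05 Ω = 2.725e+05∠-89.7° Ω.
Step 4 — Source phasor: V = 120∠-90.0° V = 0 - j120 V.
Step 5 — Ohm's law: I = V / Z_total = (0 - j120) / (1270 - j2.725e+05) = 0.0004403 - j2.052e-06 A.
Step 6 — Convert to polar: |I| = 0.0004403 A, ∠I = -0.3°.

I = 0.0004403∠-0.3° A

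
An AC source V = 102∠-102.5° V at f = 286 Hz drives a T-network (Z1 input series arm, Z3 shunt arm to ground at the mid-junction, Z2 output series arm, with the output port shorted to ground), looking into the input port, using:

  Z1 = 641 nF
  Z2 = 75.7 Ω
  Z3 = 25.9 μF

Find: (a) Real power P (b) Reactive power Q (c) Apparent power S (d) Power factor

Step 1 — Angular frequency: ω = 2π·f = 2π·286 = 1797 rad/s.
Step 2 — Component impedances:
  Z1: Z = 1/(jωC) = -j/(ω·C) = 0 - j868.2 Ω
  Z2: Z = R = 75.7 Ω
  Z3: Z = 1/(jωC) = -j/(ω·C) = 0 - j21.49 Ω
Step 3 — With the output port shorted to ground, the output series arm Z2 runs from the junction to ground; the shunt arm Z3 also runs from the junction to ground. They appear in parallel: Z3 || Z2 = 5.644 - j19.88 Ω.
Step 4 — Series with input arm Z1: Z_in = Z1 + (Z3 || Z2) = 5.644 - j888 Ω = 888.1∠-89.6° Ω.
Step 5 — Source phasor: V = 102∠-102.5° V = -22.08 - j99.58 V.
Step 6 — Current: I = V / Z = 0.112 - j0.02557 A = 0.1149∠-12.9° A.
Step 7 — Complex power: S = V·I* = 0.07445 - j11.72 VA.
Step 8 — Real power: P = Re(S) = 0.07445 W.
Step 9 — Reactive power: Q = Im(S) = -11.72 VAR.
Step 10 — Apparent power: |S| = 11.72 VA.
Step 11 — Power factor: PF = P/|S| = 0.006355 (leading).

(a) P = 0.07445 W  (b) Q = -11.72 VAR  (c) S = 11.72 VA  (d) PF = 0.006355 (leading)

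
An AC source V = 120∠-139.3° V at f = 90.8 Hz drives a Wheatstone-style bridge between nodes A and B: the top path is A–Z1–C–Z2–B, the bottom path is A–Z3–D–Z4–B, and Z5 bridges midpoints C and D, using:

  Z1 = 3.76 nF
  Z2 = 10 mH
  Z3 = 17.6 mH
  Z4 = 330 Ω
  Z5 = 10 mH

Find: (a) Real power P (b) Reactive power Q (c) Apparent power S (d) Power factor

Step 1 — Angular frequency: ω = 2π·f = 2π·90.8 = 570.5 rad/s.
Step 2 — Component impedances:
  Z1: Z = 1/(jωC) = -j/(ω·C) = 0 - j4.662e+05 Ω
  Z2: Z = jωL = j·570.5·0.01 = 0 + j5.705 Ω
  Z3: Z = jωL = j·570.5·0.0176 = 0 + j10.04 Ω
  Z4: Z = R = 330 Ω
  Z5: Z = jωL = j·570.5·0.01 = 0 + j5.705 Ω
Step 3 — Bridge requires nodal analysis (the Z5 bridge couples midpoints C and D, so the two paths cannot be reduced to a simple series/parallel combination). Setting node B to ground and injecting 1 A at node A, the 3-node admittance system at A, C, D solves to V_A = Z_AB = 0.3941 + j21.44 Ω = 21.44∠88.9° Ω.
Step 4 — Source phasor: V = 120∠-139.3° V = -90.98 - j78.25 V.
Step 5 — Current: I = V / Z = -3.727 + j4.175 A = 5.597∠131.8° A.
Step 6 — Complex power: S = V·I* = 12.34 + j671.5 VA.
Step 7 — Real power: P = Re(S) = 12.34 W.
Step 8 — Reactive power: Q = Im(S) = 671.5 VAR.
Step 9 — Apparent power: |S| = 671.6 VA.
Step 10 — Power factor: PF = P/|S| = 0.01838 (lagging).

(a) P = 12.34 W  (b) Q = 671.5 VAR  (c) S = 671.6 VA  (d) PF = 0.01838 (lagging)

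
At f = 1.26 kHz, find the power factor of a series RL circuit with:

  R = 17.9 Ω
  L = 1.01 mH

Step 1 — Angular frequency: ω = 2π·f = 2π·1260 = 7917 rad/s.
Step 2 — Component impedances:
  R: Z = R = 17.9 Ω
  L: Z = jωL = j·7917·0.00101 = 0 + j7.996 Ω
Step 3 — Series combination: Z_total = R + L = 17.9 + j7.996 Ω = 19.6∠24.1° Ω.
Step 4 — Power factor: PF = cos(φ) = Re(Z)/|Z| = 17.9/19.605 = 0.913.
Step 5 — Type: Im(Z) = 7.996 ⇒ lagging (phase φ = 24.1°).

PF = 0.913 (lagging, φ = 24.1°)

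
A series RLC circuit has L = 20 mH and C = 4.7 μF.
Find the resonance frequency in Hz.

Step 1 — Resonance condition Im(Z)=0 gives ω₀ = 1/√(LC).
Step 2 — ω₀ = 1/√(0.02·4.7e-06) = 3262 rad/s.
Step 3 — f₀ = ω₀/(2π) = 519.1 Hz.

f₀ = 519.1 Hz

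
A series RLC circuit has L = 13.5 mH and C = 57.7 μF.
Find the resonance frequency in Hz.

Step 1 — Resonance condition Im(Z)=0 gives ω₀ = 1/√(LC).
Step 2 — ω₀ = 1/√(0.0135·5.77e-05) = 1133 rad/s.
Step 3 — f₀ = ω₀/(2π) = 180.3 Hz.

f₀ = 180.3 Hz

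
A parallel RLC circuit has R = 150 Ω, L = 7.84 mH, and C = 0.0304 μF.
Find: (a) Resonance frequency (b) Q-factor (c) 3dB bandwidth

Step 1 — Resonance: ω₀ = 1/√(LC) = 1/√(0.00784·3.04e-08) = 6.477e+04 rad/s.
Step 2 — f₀ = ω₀/(2π) = 1.031e+04 Hz.
Step 3 — Parallel Q: Q = R/(ω₀L) = 150/(6.477e+04·0.00784) = 0.2954.
Step 4 — Bandwidth: Δω = ω₀/Q = 2.193e+05 rad/s; BW = Δω/(2π) = 3.49e+04 Hz.

(a) f₀ = 1.031e+04 Hz  (b) Q = 0.2954  (c) BW = 3.49e+04 Hz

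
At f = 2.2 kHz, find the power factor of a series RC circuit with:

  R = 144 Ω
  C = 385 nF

Step 1 — Angular frequency: ω = 2π·f = 2π·2200 = 1.382e+04 rad/s.
Step 2 — Component impedances:
  R: Z = R = 144 Ω
  C: Z = 1/(jωC) = -j/(ω·C) = 0 - j187.9 Ω
Step 3 — Series combination: Z_total = R + C = 144 - j187.9 Ω = 236.7∠-52.5° Ω.
Step 4 — Power factor: PF = cos(φ) = Re(Z)/|Z| = 144/236.74 = 0.6083.
Step 5 — Type: Im(Z) = -187.9 ⇒ leading (phase φ = -52.5°).

PF = 0.6083 (leading, φ = -52.5°)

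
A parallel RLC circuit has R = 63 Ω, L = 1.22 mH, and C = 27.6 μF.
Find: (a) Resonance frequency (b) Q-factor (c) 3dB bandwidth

Step 1 — Resonance: ω₀ = 1/√(LC) = 1/√(0.00122·2.76e-05) = 5450 rad/s.
Step 2 — f₀ = ω₀/(2π) = 867.3 Hz.
Step 3 — Parallel Q: Q = R/(ω₀L) = 63/(5450·0.00122) = 9.476.
Step 4 — Bandwidth: Δω = ω₀/Q = 575.1 rad/s; BW = Δω/(2π) = 91.53 Hz.

(a) f₀ = 867.3 Hz  (b) Q = 9.476  (c) BW = 91.53 Hz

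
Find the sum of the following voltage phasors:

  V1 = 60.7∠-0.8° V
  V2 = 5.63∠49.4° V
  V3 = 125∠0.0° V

Step 1 — Convert each phasor to rectangular form:
  V1 = 60.7·(cos(-0.8°) + j·sin(-0.8°)) = 60.69 - j0.8475 V
  V2 = 5.63·(cos(49.4°) + j·sin(49.4°)) = 3.664 + j4.275 V
  V3 = 125·(cos(0.0°) + j·sin(0.0°)) = 125 V
Step 2 — Sum components: V_total = 189.4 + j3.427 V.
Step 3 — Convert to polar: |V_total| = 189.4 V, ∠V_total = 1.0°.

V_total = 189.4∠1.0° V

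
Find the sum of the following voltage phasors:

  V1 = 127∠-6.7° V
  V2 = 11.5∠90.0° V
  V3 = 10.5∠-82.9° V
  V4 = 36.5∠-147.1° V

Step 1 — Convert each phasor to rectangular form:
  V1 = 127·(cos(-6.7°) + j·sin(-6.7°)) = 126.1 - j14.82 V
  V2 = 11.5·(cos(90.0°) + j·sin(90.0°)) = 0 + j11.5 V
  V3 = 10.5·(cos(-82.9°) + j·sin(-82.9°)) = 1.298 - j10.42 V
  V4 = 36.5·(cos(-147.1°) + j·sin(-147.1°)) = -30.65 - j19.83 V
Step 2 — Sum components: V_total = 96.78 - j33.56 V.
Step 3 — Convert to polar: |V_total| = 102.4 V, ∠V_total = -19.1°.

V_total = 102.4∠-19.1° V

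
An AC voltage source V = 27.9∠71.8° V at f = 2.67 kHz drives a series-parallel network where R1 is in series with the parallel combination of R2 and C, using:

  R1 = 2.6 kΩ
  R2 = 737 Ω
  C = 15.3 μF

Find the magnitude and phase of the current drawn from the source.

Step 1 — Angular frequency: ω = 2π·f = 2π·2670 = 1.678e+04 rad/s.
Step 2 — Component impedances:
  R1: Z = R = 2600 Ω
  R2: Z = R = 737 Ω
  C: Z = 1/(jωC) = -j/(ω·C) = 0 - j3.896 Ω
Step 3 — Parallel branch: R2 || C = 1/(1/R2 + 1/C) = 0.02059 - j3.896 Ω.
Step 4 — Series with R1: Z_total = R1 + (R2 || C) = 2600 - j3.896 Ω = 2600∠-0.1° Ω.
Step 5 — Source phasor: V = 27.9∠71.8° V = 8.714 + j26.5 V.
Step 6 — Ohm's law: I = V / Z_total = (8.714 + j26.5) / (2600 - j3.896) = 0.003336 + j0.0102 A.
Step 7 — Convert to polar: |I| = 0.01073 A, ∠I = 71.9°.

I = 0.01073∠71.9° A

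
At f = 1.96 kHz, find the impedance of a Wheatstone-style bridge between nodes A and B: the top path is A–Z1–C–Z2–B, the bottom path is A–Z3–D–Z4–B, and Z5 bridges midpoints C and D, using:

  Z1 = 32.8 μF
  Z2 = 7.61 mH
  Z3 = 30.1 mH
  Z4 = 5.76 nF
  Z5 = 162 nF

Step 1 — Angular frequency: ω = 2π·f = 2π·1960 = 1.232e+04 rad/s.
Step 2 — Component impedances:
  Z1: Z = 1/(jωC) = -j/(ω·C) = 0 - j2.476 Ω
  Z2: Z = jωL = j·1.232e+04·0.00761 = 0 + j93.72 Ω
  Z3: Z = jωL = j·1.232e+04·0.0301 = 0 + j370.7 Ω
  Z4: Z = 1/(jωC) = -j/(ω·C) = 0 - j1.41e+04 Ω
  Z5: Z = 1/(jωC) = -j/(ω·C) = 0 - j501.2 Ω
Step 3 — Bridge requires nodal analysis (the Z5 bridge couples midpoints C and D, so the two paths cannot be reduced to a simple series/parallel combination). Setting node B to ground and injecting 1 A at node A, the 3-node admittance system at A, C, D solves to V_A = Z_AB = 0 + j91.85 Ω = 91.85∠90.0° Ω.

Z = 0 + j91.85 Ω = 91.85∠90.0° Ω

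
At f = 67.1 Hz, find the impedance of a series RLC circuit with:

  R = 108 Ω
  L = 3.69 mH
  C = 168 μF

Step 1 — Angular frequency: ω = 2π·f = 2π·67.1 = 421.6 rad/s.
Step 2 — Component impedances:
  R: Z = R = 108 Ω
  L: Z = jωL = j·421.6·0.00369 = 0 + j1.556 Ω
  C: Z = 1/(jωC) = -j/(ω·C) = 0 - j14.12 Ω
Step 3 — Series combination: Z_total = R + L + C = 108 - j12.56 Ω = 108.7∠-6.6° Ω.

Z = 108 - j12.56 Ω = 108.7∠-6.6° Ω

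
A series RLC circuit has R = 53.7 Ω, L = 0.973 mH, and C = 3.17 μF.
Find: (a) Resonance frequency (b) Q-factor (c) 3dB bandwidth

Step 1 — Resonance: ω₀ = 1/√(LC) = 1/√(0.000973·3.17e-06) = 1.801e+04 rad/s.
Step 2 — f₀ = ω₀/(2π) = 2866 Hz.
Step 3 — Series Q: Q = ω₀L/R = 1.801e+04·0.000973/53.7 = 0.3263.
Step 4 — Bandwidth: Δω = ω₀/Q = 5.519e+04 rad/s; BW = Δω/(2π) = 8784 Hz.

(a) f₀ = 2866 Hz  (b) Q = 0.3263  (c) BW = 8784 Hz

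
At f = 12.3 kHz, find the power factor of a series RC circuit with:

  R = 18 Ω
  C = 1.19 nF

Step 1 — Angular frequency: ω = 2π·f = 2π·1.23e+04 = 7.728e+04 rad/s.
Step 2 — Component impedances:
  R: Z = R = 18 Ω
  C: Z = 1/(jωC) = -j/(ω·C) = 0 - j1.087e+04 Ω
Step 3 — Series combination: Z_total = R + C = 18 - j1.087e+04 Ω = 1.087e+04∠-89.9° Ω.
Step 4 — Power factor: PF = cos(φ) = Re(Z)/|Z| = 18/10873 = 0.001655.
Step 5 — Type: Im(Z) = -1.087e+04 ⇒ leading (phase φ = -89.9°).

PF = 0.001655 (leading, φ = -89.9°)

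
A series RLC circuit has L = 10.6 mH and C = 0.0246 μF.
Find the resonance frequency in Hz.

Step 1 — Resonance condition Im(Z)=0 gives ω₀ = 1/√(LC).
Step 2 — ω₀ = 1/√(0.0106·2.46e-08) = 6.193e+04 rad/s.
Step 3 — f₀ = ω₀/(2π) = 9856 Hz.

f₀ = 9856 Hz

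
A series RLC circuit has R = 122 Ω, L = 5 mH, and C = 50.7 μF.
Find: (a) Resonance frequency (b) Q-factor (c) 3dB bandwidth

Step 1 — Resonance condition Im(Z)=0 gives ω₀ = 1/√(LC).
Step 2 — ω₀ = 1/√(0.005·5.07e-05) = 1986 rad/s.
Step 3 — f₀ = ω₀/(2π) = 316.1 Hz.
Step 4 — Series Q: Q = ω₀L/R = 1986·0.005/122 = 0.0814.
Step 5 — 3dB bandwidth: Δω = ω₀/Q = 2.44e+04 rad/s; BW = Δω/(2π) = 3883 Hz.

(a) f₀ = 316.1 Hz  (b) Q = 0.0814  (c) BW = 3883 Hz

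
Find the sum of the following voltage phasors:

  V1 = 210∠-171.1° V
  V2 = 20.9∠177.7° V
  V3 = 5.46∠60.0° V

Step 1 — Convert each phasor to rectangular form:
  V1 = 210·(cos(-171.1°) + j·sin(-171.1°)) = -207.5 - j32.49 V
  V2 = 20.9·(cos(177.7°) + j·sin(177.7°)) = -20.88 + j0.8388 V
  V3 = 5.46·(cos(60.0°) + j·sin(60.0°)) = 2.73 + j4.728 V
Step 2 — Sum components: V_total = -225.6 - j26.92 V.
Step 3 — Convert to polar: |V_total| = 227.2 V, ∠V_total = -173.2°.

V_total = 227.2∠-173.2° V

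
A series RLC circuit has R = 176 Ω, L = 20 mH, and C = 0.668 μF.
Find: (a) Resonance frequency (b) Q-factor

Step 1 — Resonance condition Im(Z)=0 gives ω₀ = 1/√(LC).
Step 2 — ω₀ = 1/√(0.02·6.68e-07) = 8652 rad/s.
Step 3 — f₀ = ω₀/(2π) = 1377 Hz.
Step 4 — Series Q: Q = ω₀L/R = 8652·0.02/176 = 0.9831.

(a) f₀ = 1377 Hz  (b) Q = 0.9831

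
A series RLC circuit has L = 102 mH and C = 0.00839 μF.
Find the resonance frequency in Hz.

Step 1 — Resonance condition Im(Z)=0 gives ω₀ = 1/√(LC).
Step 2 — ω₀ = 1/√(0.102·8.39e-09) = 3.418e+04 rad/s.
Step 3 — f₀ = ω₀/(2π) = 5441 Hz.

f₀ = 5441 Hz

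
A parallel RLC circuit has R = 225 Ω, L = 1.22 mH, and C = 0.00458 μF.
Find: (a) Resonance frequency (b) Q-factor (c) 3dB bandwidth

Step 1 — Resonance: ω₀ = 1/√(LC) = 1/√(0.00122·4.58e-09) = 4.23e+05 rad/s.
Step 2 — f₀ = ω₀/(2π) = 6.733e+04 Hz.
Step 3 — Parallel Q: Q = R/(ω₀L) = 225/(4.23e+05·0.00122) = 0.4359.
Step 4 — Bandwidth: Δω = ω₀/Q = 9.704e+05 rad/s; BW = Δω/(2π) = 1.544e+05 Hz.

(a) f₀ = 6.733e+04 Hz  (b) Q = 0.4359  (c) BW = 1.544e+05 Hz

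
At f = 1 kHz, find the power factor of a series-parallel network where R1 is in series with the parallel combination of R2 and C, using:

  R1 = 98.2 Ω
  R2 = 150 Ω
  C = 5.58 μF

Step 1 — Angular frequency: ω = 2π·f = 2π·1000 = 6283 rad/s.
Step 2 — Component impedances:
  R1: Z = R = 98.2 Ω
  R2: Z = R = 150 Ω
  C: Z = 1/(jωC) = -j/(ω·C) = 0 - j28.52 Ω
Step 3 — Parallel branch: R2 || C = 1/(1/R2 + 1/C) = 5.234 - j27.53 Ω.
Step 4 — Series with R1: Z_total = R1 + (R2 || C) = 103.4 - j27.53 Ω = 107∠-14.9° Ω.
Step 5 — Power factor: PF = cos(φ) = Re(Z)/|Z| = 103.4/107 = 0.9664.
Step 6 — Type: Im(Z) = -27.53 ⇒ leading (phase φ = -14.9°).

PF = 0.9664 (leading, φ = -14.9°)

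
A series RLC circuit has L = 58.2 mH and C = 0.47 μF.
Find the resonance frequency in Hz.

Step 1 — Resonance condition Im(Z)=0 gives ω₀ = 1/√(LC).
Step 2 — ω₀ = 1/√(0.0582·4.7e-07) = 6046 rad/s.
Step 3 — f₀ = ω₀/(2π) = 962.3 Hz.

f₀ = 962.3 Hz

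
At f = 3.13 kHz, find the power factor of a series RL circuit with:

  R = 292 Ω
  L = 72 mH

Step 1 — Angular frequency: ω = 2π·f = 2π·3130 = 1.967e+04 rad/s.
Step 2 — Component impedances:
  R: Z = R = 292 Ω
  L: Z = jωL = j·1.967e+04·0.072 = 0 + j1416 Ω
Step 3 — Series combination: Z_total = R + L = 292 + j1416 Ω = 1446∠78.3° Ω.
Step 4 — Power factor: PF = cos(φ) = Re(Z)/|Z| = 292/1445.8 = 0.202.
Step 5 — Type: Im(Z) = 1416 ⇒ lagging (phase φ = 78.3°).

PF = 0.202 (lagging, φ = 78.3°)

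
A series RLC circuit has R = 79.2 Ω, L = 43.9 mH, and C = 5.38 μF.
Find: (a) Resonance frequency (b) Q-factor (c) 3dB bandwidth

Step 1 — Resonance: ω₀ = 1/√(LC) = 1/√(0.0439·5.38e-06) = 2058 rad/s.
Step 2 — f₀ = ω₀/(2π) = 327.5 Hz.
Step 3 — Series Q: Q = ω₀L/R = 2058·0.0439/79.2 = 1.141.
Step 4 — Bandwidth: Δω = ω₀/Q = 1804 rad/s; BW = Δω/(2π) = 287.1 Hz.

(a) f₀ = 327.5 Hz  (b) Q = 1.141  (c) BW = 287.1 Hz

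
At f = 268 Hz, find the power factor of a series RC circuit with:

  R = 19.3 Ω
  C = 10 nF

Step 1 — Angular frequency: ω = 2π·f = 2π·268 = 1684 rad/s.
Step 2 — Component impedances:
  R: Z = R = 19.3 Ω
  C: Z = 1/(jωC) = -j/(ω·C) = 0 - j5.939e+04 Ω
Step 3 — Series combination: Z_total = R + C = 19.3 - j5.939e+04 Ω = 5.939e+04∠-90.0° Ω.
Step 4 — Power factor: PF = cos(φ) = Re(Z)/|Z| = 19.3/5.939e+04 = 0.000325.
Step 5 — Type: Im(Z) = -5.939e+04 ⇒ leading (phase φ = -90.0°).

PF = 0.000325 (leading, φ = -90.0°)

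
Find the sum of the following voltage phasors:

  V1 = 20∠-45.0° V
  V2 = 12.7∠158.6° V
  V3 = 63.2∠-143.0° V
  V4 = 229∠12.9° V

Step 1 — Convert each phasor to rectangular form:
  V1 = 20·(cos(-45.0°) + j·sin(-45.0°)) = 14.14 - j14.14 V
  V2 = 12.7·(cos(158.6°) + j·sin(158.6°)) = -11.82 + j4.634 V
  V3 = 63.2·(cos(-143.0°) + j·sin(-143.0°)) = -50.47 - j38.03 V
  V4 = 229·(cos(12.9°) + j·sin(12.9°)) = 223.2 + j51.12 V
Step 2 — Sum components: V_total = 175.1 + j3.581 V.
Step 3 — Convert to polar: |V_total| = 175.1 V, ∠V_total = 1.2°.

V_total = 175.1∠1.2° V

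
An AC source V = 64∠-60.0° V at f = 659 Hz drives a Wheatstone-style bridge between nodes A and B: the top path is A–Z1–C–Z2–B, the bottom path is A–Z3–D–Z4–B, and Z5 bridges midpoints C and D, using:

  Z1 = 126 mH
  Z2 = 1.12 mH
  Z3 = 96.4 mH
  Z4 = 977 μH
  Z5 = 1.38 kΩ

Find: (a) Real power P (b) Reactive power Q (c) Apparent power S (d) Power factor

Step 1 — Angular frequency: ω = 2π·f = 2π·659 = 4141 rad/s.
Step 2 — Component impedances:
  Z1: Z = jωL = j·4141·0.126 = 0 + j521.7 Ω
  Z2: Z = jωL = j·4141·0.00112 = 0 + j4.637 Ω
  Z3: Z = jωL = j·4141·0.0964 = 0 + j399.2 Ω
  Z4: Z = jωL = j·4141·0.000977 = 0 + j4.045 Ω
  Z5: Z = R = 1380 Ω
Step 3 — Bridge requires nodal analysis (the Z5 bridge couples midpoints C and D, so the two paths cannot be reduced to a simple series/parallel combination). Setting node B to ground and injecting 1 A at node A, the 3-node admittance system at A, C, D solves to V_A = Z_AB = 5.646e-05 + j228.3 Ω = 228.3∠90.0° Ω.
Step 4 — Source phasor: V = 64∠-60.0° V = 32 - j55.43 V.
Step 5 — Current: I = V / Z = -0.2428 - j0.1402 A = 0.2803∠-150.0° A.
Step 6 — Complex power: S = V·I* = 4.436e-06 + j17.94 VA.
Step 7 — Real power: P = Re(S) = 4.436e-06 W.
Step 8 — Reactive power: Q = Im(S) = 17.94 VAR.
Step 9 — Apparent power: |S| = 17.94 VA.
Step 10 — Power factor: PF = P/|S| = 2.473e-07 (lagging).

(a) P = 4.436e-06 W  (b) Q = 17.94 VAR  (c) S = 17.94 VA  (d) PF = 2.473e-07 (lagging)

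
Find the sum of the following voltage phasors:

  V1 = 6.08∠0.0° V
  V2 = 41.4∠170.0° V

Step 1 — Convert each phasor to rectangular form:
  V1 = 6.08·(cos(0.0°) + j·sin(0.0°)) = 6.08 V
  V2 = 41.4·(cos(170.0°) + j·sin(170.0°)) = -40.77 + j7.189 V
Step 2 — Sum components: V_total = -34.69 + j7.189 V.
Step 3 — Convert to polar: |V_total| = 35.43 V, ∠V_total = 168.3°.

V_total = 35.43∠168.3° V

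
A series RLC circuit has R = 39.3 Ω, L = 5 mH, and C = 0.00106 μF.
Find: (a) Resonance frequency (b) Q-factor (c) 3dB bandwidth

Step 1 — Resonance: ω₀ = 1/√(LC) = 1/√(0.005·1.06e-09) = 4.344e+05 rad/s.
Step 2 — f₀ = ω₀/(2π) = 6.913e+04 Hz.
Step 3 — Series Q: Q = ω₀L/R = 4.344e+05·0.005/39.3 = 55.26.
Step 4 — Bandwidth: Δω = ω₀/Q = 7860 rad/s; BW = Δω/(2π) = 1251 Hz.

(a) f₀ = 6.913e+04 Hz  (b) Q = 55.26  (c) BW = 1251 Hz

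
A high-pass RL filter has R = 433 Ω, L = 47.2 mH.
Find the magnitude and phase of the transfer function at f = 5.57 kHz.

Step 1 — Angular frequency: ω = 2π·5570 = 3.5e+04 rad/s.
Step 2 — Transfer function: H(jω) = jωL/(R + jωL).
Step 3 — Numerator jωL = j·1652; denominator R + jωL = 433 + j1652.
Step 4 — H = 0.9357 + j0.2453.
Step 5 — Magnitude: |H| = 0.9673 (-0.3 dB); phase: φ = 14.7°.

|H| = 0.9673 (-0.3 dB), φ = 14.7°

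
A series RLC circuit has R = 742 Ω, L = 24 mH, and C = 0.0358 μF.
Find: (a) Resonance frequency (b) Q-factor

Step 1 — Resonance condition Im(Z)=0 gives ω₀ = 1/√(LC).
Step 2 — ω₀ = 1/√(0.024·3.58e-08) = 3.412e+04 rad/s.
Step 3 — f₀ = ω₀/(2π) = 5430 Hz.
Step 4 — Series Q: Q = ω₀L/R = 3.412e+04·0.024/742 = 1.103.

(a) f₀ = 5430 Hz  (b) Q = 1.103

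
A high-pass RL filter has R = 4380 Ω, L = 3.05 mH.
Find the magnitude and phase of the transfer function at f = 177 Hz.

Step 1 — Angular frequency: ω = 2π·177 = 1112 rad/s.
Step 2 — Transfer function: H(jω) = jωL/(R + jωL).
Step 3 — Numerator jωL = j·3.392; denominator R + jωL = 4380 + j3.392.
Step 4 — H = 5.997e-07 + j0.0007744.
Step 5 — Magnitude: |H| = 0.0007744 (-62.2 dB); phase: φ = 90.0°.

|H| = 0.0007744 (-62.2 dB), φ = 90.0°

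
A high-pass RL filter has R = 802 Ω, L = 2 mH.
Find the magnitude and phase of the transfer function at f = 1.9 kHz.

Step 1 — Angular frequency: ω = 2π·1900 = 1.194e+04 rad/s.
Step 2 — Transfer function: H(jω) = jωL/(R + jωL).
Step 3 — Numerator jωL = j·23.88; denominator R + jωL = 802 + j23.88.
Step 4 — H = 0.0008855 + j0.02974.
Step 5 — Magnitude: |H| = 0.02976 (-30.5 dB); phase: φ = 88.3°.

|H| = 0.02976 (-30.5 dB), φ = 88.3°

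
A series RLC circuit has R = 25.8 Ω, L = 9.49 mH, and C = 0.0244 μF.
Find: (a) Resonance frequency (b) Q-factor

Step 1 — Resonance condition Im(Z)=0 gives ω₀ = 1/√(LC).
Step 2 — ω₀ = 1/√(0.00949·2.44e-08) = 6.572e+04 rad/s.
Step 3 — f₀ = ω₀/(2π) = 1.046e+04 Hz.
Step 4 — Series Q: Q = ω₀L/R = 6.572e+04·0.00949/25.8 = 24.17.

(a) f₀ = 1.046e+04 Hz  (b) Q = 24.17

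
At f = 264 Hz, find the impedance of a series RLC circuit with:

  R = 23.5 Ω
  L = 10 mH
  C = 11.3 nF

Step 1 — Angular frequency: ω = 2π·f = 2π·264 = 1659 rad/s.
Step 2 — Component impedances:
  R: Z = R = 23.5 Ω
  L: Z = jωL = j·1659·0.01 = 0 + j16.59 Ω
  C: Z = 1/(jωC) = -j/(ω·C) = 0 - j5.335e+04 Ω
Step 3 — Series combination: Z_total = R + L + C = 23.5 - j5.333e+04 Ω = 5.333e+04∠-90.0° Ω.

Z = 23.5 - j5.333e+04 Ω = 5.333e+04∠-90.0° Ω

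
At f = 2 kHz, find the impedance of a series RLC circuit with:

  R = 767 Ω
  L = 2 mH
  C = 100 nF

Step 1 — Angular frequency: ω = 2π·f = 2π·2000 = 1.257e+04 rad/s.
Step 2 — Component impedances:
  R: Z = R = 767 Ω
  L: Z = jωL = j·1.257e+04·0.002 = 0 + j25.13 Ω
  C: Z = 1/(jωC) = -j/(ω·C) = 0 - j795.8 Ω
Step 3 — Series combination: Z_total = R + L + C = 767 - j770.6 Ω = 1087∠-45.1° Ω.

Z = 767 - j770.6 Ω = 1087∠-45.1° Ω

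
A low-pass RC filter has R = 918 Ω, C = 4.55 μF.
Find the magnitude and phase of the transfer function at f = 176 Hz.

Step 1 — Angular frequency: ω = 2π·176 = 1106 rad/s.
Step 2 — Transfer function: H(jω) = 1/(1 + jωRC).
Step 3 — Denominator: 1 + jωRC = 1 + j·1106·918·4.55e-06 = 1 + j4.619.
Step 4 — H = 0.04477 - j0.2068.
Step 5 — Magnitude: |H| = 0.2116 (-13.5 dB); phase: φ = -77.8°.

|H| = 0.2116 (-13.5 dB), φ = -77.8°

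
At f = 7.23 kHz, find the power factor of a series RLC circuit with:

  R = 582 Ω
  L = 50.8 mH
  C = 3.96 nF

Step 1 — Angular frequency: ω = 2π·f = 2π·7230 = 4.543e+04 rad/s.
Step 2 — Component impedances:
  R: Z = R = 582 Ω
  L: Z = jωL = j·4.543e+04·0.0508 = 0 + j2308 Ω
  C: Z = 1/(jωC) = -j/(ω·C) = 0 - j5559 Ω
Step 3 — Series combination: Z_total = R + L + C = 582 - j3251 Ω = 3303∠-79.9° Ω.
Step 4 — Power factor: PF = cos(φ) = Re(Z)/|Z| = 582/3303 = 0.1762.
Step 5 — Type: Im(Z) = -3251 ⇒ leading (phase φ = -79.9°).

PF = 0.1762 (leading, φ = -79.9°)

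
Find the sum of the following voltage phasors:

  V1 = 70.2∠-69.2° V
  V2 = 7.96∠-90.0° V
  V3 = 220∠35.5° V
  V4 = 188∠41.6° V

Step 1 — Convert each phasor to rectangular form:
  V1 = 70.2·(cos(-69.2°) + j·sin(-69.2°)) = 24.93 - j65.62 V
  V2 = 7.96·(cos(-90.0°) + j·sin(-90.0°)) = 0 - j7.96 V
  V3 = 220·(cos(35.5°) + j·sin(35.5°)) = 179.1 + j127.8 V
  V4 = 188·(cos(41.6°) + j·sin(41.6°)) = 140.6 + j124.8 V
Step 2 — Sum components: V_total = 344.6 + j179 V.
Step 3 — Convert to polar: |V_total| = 388.3 V, ∠V_total = 27.4°.

V_total = 388.3∠27.4° V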